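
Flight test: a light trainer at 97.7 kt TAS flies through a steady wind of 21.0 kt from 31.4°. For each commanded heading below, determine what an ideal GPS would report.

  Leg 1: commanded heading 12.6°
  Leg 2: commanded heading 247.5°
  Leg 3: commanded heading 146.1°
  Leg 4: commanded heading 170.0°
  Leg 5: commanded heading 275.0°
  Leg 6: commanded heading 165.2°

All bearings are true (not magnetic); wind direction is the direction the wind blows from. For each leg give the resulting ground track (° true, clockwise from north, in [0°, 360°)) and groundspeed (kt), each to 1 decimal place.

Leg 1: heading 12.6°; drift -5.0° → track 7.6°, groundspeed 78.1 kt
Leg 2: heading 247.5°; drift -6.2° → track 241.3°, groundspeed 115.3 kt
Leg 3: heading 146.1°; drift +10.2° → track 156.3°, groundspeed 108.2 kt
Leg 4: heading 170.0°; drift +7.0° → track 177.0°, groundspeed 114.3 kt
Leg 5: heading 275.0°; drift -10.0° → track 265.0°, groundspeed 108.7 kt
Leg 6: heading 165.2°; drift +7.7° → track 172.9°, groundspeed 113.3 kt

Leg 1: track=7.6°, groundspeed=78.1 kt
Leg 2: track=241.3°, groundspeed=115.3 kt
Leg 3: track=156.3°, groundspeed=108.2 kt
Leg 4: track=177.0°, groundspeed=114.3 kt
Leg 5: track=265.0°, groundspeed=108.7 kt
Leg 6: track=172.9°, groundspeed=113.3 kt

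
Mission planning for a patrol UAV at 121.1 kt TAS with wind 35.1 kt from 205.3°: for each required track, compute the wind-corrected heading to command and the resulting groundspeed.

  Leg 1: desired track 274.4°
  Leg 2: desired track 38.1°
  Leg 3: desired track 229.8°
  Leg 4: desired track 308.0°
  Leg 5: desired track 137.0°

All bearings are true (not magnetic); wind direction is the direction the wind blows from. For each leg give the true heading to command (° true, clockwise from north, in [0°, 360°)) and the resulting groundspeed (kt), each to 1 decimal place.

Leg 1: desired track 274.4°; wind correction -15.7° → command heading 258.7°, groundspeed 104.1 kt
Leg 2: desired track 38.1°; wind correction +3.7° → command heading 41.8°, groundspeed 155.1 kt
Leg 3: desired track 229.8°; wind correction -6.9° → command heading 222.9°, groundspeed 88.3 kt
Leg 4: desired track 308.0°; wind correction -16.4° → command heading 291.6°, groundspeed 123.9 kt
Leg 5: desired track 137.0°; wind correction +15.6° → command heading 152.6°, groundspeed 103.6 kt

Leg 1: heading=258.7°, groundspeed=104.1 kt
Leg 2: heading=41.8°, groundspeed=155.1 kt
Leg 3: heading=222.9°, groundspeed=88.3 kt
Leg 4: heading=291.6°, groundspeed=123.9 kt
Leg 5: heading=152.6°, groundspeed=103.6 kt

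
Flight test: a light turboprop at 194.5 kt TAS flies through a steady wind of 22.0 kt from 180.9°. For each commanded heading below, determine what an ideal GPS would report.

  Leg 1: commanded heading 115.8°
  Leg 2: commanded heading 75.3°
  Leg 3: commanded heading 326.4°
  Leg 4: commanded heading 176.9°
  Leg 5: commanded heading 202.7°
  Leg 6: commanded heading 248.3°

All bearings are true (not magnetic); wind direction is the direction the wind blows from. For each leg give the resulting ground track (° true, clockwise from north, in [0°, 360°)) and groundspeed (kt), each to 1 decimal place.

Leg 1: heading 115.8°; drift -6.1° → track 109.7°, groundspeed 186.3 kt
Leg 2: heading 75.3°; drift -6.0° → track 69.3°, groundspeed 201.5 kt
Leg 3: heading 326.4°; drift +3.4° → track 329.8°, groundspeed 213.0 kt
Leg 4: heading 176.9°; drift -0.5° → track 176.4°, groundspeed 172.6 kt
Leg 5: heading 202.7°; drift +2.7° → track 205.4°, groundspeed 174.3 kt
Leg 6: heading 248.3°; drift +6.2° → track 254.5°, groundspeed 187.2 kt

Leg 1: track=109.7°, groundspeed=186.3 kt
Leg 2: track=69.3°, groundspeed=201.5 kt
Leg 3: track=329.8°, groundspeed=213.0 kt
Leg 4: track=176.4°, groundspeed=172.6 kt
Leg 5: track=205.4°, groundspeed=174.3 kt
Leg 6: track=254.5°, groundspeed=187.2 kt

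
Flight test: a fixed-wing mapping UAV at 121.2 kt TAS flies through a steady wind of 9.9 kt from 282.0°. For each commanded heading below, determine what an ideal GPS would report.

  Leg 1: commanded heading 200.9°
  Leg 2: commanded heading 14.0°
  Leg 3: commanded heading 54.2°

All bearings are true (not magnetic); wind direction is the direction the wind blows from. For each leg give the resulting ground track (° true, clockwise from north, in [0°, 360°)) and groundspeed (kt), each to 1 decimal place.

Leg 1: track=196.2°, groundspeed=120.1 kt
Leg 2: track=18.7°, groundspeed=121.9 kt
Leg 3: track=57.5°, groundspeed=128.1 kt

Leg 1: heading 200.9°; drift -4.7° → track 196.2°, groundspeed 120.1 kt
Leg 2: heading 14.0°; drift +4.7° → track 18.7°, groundspeed 121.9 kt
Leg 3: heading 54.2°; drift +3.3° → track 57.5°, groundspeed 128.1 kt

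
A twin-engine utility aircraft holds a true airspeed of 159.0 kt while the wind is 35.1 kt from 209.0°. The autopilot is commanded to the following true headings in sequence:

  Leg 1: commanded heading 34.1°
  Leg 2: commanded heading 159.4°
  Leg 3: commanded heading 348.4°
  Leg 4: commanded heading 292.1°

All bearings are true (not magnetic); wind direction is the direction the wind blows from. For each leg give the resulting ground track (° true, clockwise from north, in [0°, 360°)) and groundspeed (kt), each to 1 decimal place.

Leg 1: track=33.2°, groundspeed=194.0 kt
Leg 2: track=148.3°, groundspeed=138.8 kt
Leg 3: track=355.4°, groundspeed=187.1 kt
Leg 4: track=304.8°, groundspeed=158.7 kt

Leg 1: heading 34.1°; drift -0.9° → track 33.2°, groundspeed 194.0 kt
Leg 2: heading 159.4°; drift -11.1° → track 148.3°, groundspeed 138.8 kt
Leg 3: heading 348.4°; drift +7.0° → track 355.4°, groundspeed 187.1 kt
Leg 4: heading 292.1°; drift +12.7° → track 304.8°, groundspeed 158.7 kt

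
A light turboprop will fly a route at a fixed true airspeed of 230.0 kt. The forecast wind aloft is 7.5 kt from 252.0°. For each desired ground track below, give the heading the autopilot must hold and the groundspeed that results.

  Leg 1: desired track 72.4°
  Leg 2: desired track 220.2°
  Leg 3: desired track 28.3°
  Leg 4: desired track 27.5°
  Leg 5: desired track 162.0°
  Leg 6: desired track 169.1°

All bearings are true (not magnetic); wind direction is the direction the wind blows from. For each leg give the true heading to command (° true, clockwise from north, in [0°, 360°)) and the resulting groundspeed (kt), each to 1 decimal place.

Leg 1: heading=72.4°, groundspeed=237.5 kt
Leg 2: heading=221.2°, groundspeed=223.6 kt
Leg 3: heading=27.0°, groundspeed=235.4 kt
Leg 4: heading=26.2°, groundspeed=235.3 kt
Leg 5: heading=163.9°, groundspeed=229.9 kt
Leg 6: heading=171.0°, groundspeed=229.0 kt

Leg 1: desired track 72.4°; wind correction +0.0° → command heading 72.4°, groundspeed 237.5 kt
Leg 2: desired track 220.2°; wind correction +1.0° → command heading 221.2°, groundspeed 223.6 kt
Leg 3: desired track 28.3°; wind correction -1.3° → command heading 27.0°, groundspeed 235.4 kt
Leg 4: desired track 27.5°; wind correction -1.3° → command heading 26.2°, groundspeed 235.3 kt
Leg 5: desired track 162.0°; wind correction +1.9° → command heading 163.9°, groundspeed 229.9 kt
Leg 6: desired track 169.1°; wind correction +1.9° → command heading 171.0°, groundspeed 229.0 kt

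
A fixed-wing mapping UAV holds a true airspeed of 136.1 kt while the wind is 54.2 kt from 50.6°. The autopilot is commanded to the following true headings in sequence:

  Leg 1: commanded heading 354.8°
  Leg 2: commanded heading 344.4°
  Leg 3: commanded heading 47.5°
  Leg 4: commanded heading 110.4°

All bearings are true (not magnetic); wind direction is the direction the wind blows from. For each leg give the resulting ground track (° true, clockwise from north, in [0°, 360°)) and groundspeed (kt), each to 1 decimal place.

Leg 1: track=331.8°, groundspeed=114.8 kt
Leg 2: track=320.9°, groundspeed=124.5 kt
Leg 3: track=45.5°, groundspeed=82.0 kt
Leg 4: track=133.7°, groundspeed=118.5 kt

Leg 1: heading 354.8°; drift -23.0° → track 331.8°, groundspeed 114.8 kt
Leg 2: heading 344.4°; drift -23.5° → track 320.9°, groundspeed 124.5 kt
Leg 3: heading 47.5°; drift -2.0° → track 45.5°, groundspeed 82.0 kt
Leg 4: heading 110.4°; drift +23.3° → track 133.7°, groundspeed 118.5 kt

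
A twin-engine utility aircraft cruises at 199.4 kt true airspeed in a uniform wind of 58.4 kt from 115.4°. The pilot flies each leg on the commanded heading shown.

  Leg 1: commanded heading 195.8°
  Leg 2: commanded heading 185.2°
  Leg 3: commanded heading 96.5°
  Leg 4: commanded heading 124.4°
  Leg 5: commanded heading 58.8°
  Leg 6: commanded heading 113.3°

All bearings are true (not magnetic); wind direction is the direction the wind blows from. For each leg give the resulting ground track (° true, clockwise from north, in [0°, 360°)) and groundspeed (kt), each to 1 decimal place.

Leg 1: heading 195.8°; drift +16.9° → track 212.7°, groundspeed 198.2 kt
Leg 2: heading 185.2°; drift +17.0° → track 202.2°, groundspeed 187.4 kt
Leg 3: heading 96.5°; drift -7.5° → track 89.0°, groundspeed 145.4 kt
Leg 4: heading 124.4°; drift +3.7° → track 128.1°, groundspeed 142.0 kt
Leg 5: heading 58.8°; drift -16.3° → track 42.5°, groundspeed 174.2 kt
Leg 6: heading 113.3°; drift -0.9° → track 112.4°, groundspeed 141.1 kt

Leg 1: track=212.7°, groundspeed=198.2 kt
Leg 2: track=202.2°, groundspeed=187.4 kt
Leg 3: track=89.0°, groundspeed=145.4 kt
Leg 4: track=128.1°, groundspeed=142.0 kt
Leg 5: track=42.5°, groundspeed=174.2 kt
Leg 6: track=112.4°, groundspeed=141.1 kt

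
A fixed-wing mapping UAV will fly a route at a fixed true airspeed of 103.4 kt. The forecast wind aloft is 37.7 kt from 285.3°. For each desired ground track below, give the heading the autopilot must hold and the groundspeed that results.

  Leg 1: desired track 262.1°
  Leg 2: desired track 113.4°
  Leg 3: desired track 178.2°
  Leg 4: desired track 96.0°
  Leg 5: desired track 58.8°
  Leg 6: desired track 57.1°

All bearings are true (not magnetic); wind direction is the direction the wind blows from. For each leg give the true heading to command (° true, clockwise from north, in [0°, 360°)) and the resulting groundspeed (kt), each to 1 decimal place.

Leg 1: desired track 262.1°; wind correction +8.3° → command heading 270.4°, groundspeed 67.7 kt
Leg 2: desired track 113.4°; wind correction +2.9° → command heading 116.3°, groundspeed 140.6 kt
Leg 3: desired track 178.2°; wind correction +20.4° → command heading 198.6°, groundspeed 108.0 kt
Leg 4: desired track 96.0°; wind correction -3.4° → command heading 92.6°, groundspeed 140.4 kt
Leg 5: desired track 58.8°; wind correction -15.3° → command heading 43.5°, groundspeed 125.7 kt
Leg 6: desired track 57.1°; wind correction -15.8° → command heading 41.3°, groundspeed 124.6 kt

Leg 1: heading=270.4°, groundspeed=67.7 kt
Leg 2: heading=116.3°, groundspeed=140.6 kt
Leg 3: heading=198.6°, groundspeed=108.0 kt
Leg 4: heading=92.6°, groundspeed=140.4 kt
Leg 5: heading=43.5°, groundspeed=125.7 kt
Leg 6: heading=41.3°, groundspeed=124.6 kt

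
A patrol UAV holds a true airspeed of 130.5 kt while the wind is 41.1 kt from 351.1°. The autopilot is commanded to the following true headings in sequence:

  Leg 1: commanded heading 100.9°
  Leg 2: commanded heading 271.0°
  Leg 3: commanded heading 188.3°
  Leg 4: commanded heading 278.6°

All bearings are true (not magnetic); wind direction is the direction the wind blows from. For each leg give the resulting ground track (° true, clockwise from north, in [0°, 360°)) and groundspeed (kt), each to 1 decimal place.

Leg 1: heading 100.9°; drift +15.0° → track 115.9°, groundspeed 149.5 kt
Leg 2: heading 271.0°; drift -18.2° → track 252.8°, groundspeed 129.9 kt
Leg 3: heading 188.3°; drift -4.1° → track 184.2°, groundspeed 170.2 kt
Leg 4: heading 278.6°; drift -18.4° → track 260.2°, groundspeed 124.5 kt

Leg 1: track=115.9°, groundspeed=149.5 kt
Leg 2: track=252.8°, groundspeed=129.9 kt
Leg 3: track=184.2°, groundspeed=170.2 kt
Leg 4: track=260.2°, groundspeed=124.5 kt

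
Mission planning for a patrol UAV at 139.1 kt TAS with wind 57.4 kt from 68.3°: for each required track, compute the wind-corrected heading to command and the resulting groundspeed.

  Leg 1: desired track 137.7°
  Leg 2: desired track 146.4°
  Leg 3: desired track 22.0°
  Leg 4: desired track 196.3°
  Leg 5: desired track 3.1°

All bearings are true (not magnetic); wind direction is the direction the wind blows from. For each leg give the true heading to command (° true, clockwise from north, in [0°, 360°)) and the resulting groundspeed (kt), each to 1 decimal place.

Leg 1: desired track 137.7°; wind correction -22.7° → command heading 115.0°, groundspeed 108.1 kt
Leg 2: desired track 146.4°; wind correction -23.8° → command heading 122.6°, groundspeed 115.4 kt
Leg 3: desired track 22.0°; wind correction +17.4° → command heading 39.4°, groundspeed 93.1 kt
Leg 4: desired track 196.3°; wind correction -19.0° → command heading 177.3°, groundspeed 166.9 kt
Leg 5: desired track 3.1°; wind correction +22.0° → command heading 25.1°, groundspeed 104.9 kt

Leg 1: heading=115.0°, groundspeed=108.1 kt
Leg 2: heading=122.6°, groundspeed=115.4 kt
Leg 3: heading=39.4°, groundspeed=93.1 kt
Leg 4: heading=177.3°, groundspeed=166.9 kt
Leg 5: heading=25.1°, groundspeed=104.9 kt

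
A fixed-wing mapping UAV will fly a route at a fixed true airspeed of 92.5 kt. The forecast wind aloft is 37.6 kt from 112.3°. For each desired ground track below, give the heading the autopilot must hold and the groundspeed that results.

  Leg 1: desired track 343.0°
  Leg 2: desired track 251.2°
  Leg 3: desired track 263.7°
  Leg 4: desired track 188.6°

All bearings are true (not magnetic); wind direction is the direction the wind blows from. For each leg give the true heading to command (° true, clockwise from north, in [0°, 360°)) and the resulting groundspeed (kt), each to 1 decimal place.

Leg 1: desired track 343.0°; wind correction +18.3° → command heading 1.3°, groundspeed 111.6 kt
Leg 2: desired track 251.2°; wind correction -15.5° → command heading 235.7°, groundspeed 117.5 kt
Leg 3: desired track 263.7°; wind correction -11.2° → command heading 252.5°, groundspeed 123.7 kt
Leg 4: desired track 188.6°; wind correction -23.3° → command heading 165.3°, groundspeed 76.1 kt

Leg 1: heading=1.3°, groundspeed=111.6 kt
Leg 2: heading=235.7°, groundspeed=117.5 kt
Leg 3: heading=252.5°, groundspeed=123.7 kt
Leg 4: heading=165.3°, groundspeed=76.1 kt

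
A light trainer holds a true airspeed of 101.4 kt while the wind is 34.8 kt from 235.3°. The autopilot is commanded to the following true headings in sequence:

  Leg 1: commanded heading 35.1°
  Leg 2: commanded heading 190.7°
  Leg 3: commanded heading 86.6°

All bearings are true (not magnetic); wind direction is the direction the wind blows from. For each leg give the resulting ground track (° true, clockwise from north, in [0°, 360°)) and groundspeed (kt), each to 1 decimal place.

Leg 1: heading 35.1°; drift +5.1° → track 40.2°, groundspeed 134.6 kt
Leg 2: heading 190.7°; drift -17.7° → track 173.0°, groundspeed 80.4 kt
Leg 3: heading 86.6°; drift -7.8° → track 78.8°, groundspeed 132.4 kt

Leg 1: track=40.2°, groundspeed=134.6 kt
Leg 2: track=173.0°, groundspeed=80.4 kt
Leg 3: track=78.8°, groundspeed=132.4 kt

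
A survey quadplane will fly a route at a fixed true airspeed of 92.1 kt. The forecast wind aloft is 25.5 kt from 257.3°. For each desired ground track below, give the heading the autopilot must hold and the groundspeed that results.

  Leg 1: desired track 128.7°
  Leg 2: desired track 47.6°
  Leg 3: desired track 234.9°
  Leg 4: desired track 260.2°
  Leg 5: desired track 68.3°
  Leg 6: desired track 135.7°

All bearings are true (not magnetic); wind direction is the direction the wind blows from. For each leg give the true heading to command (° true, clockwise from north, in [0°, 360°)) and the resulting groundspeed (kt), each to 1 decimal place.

Leg 1: desired track 128.7°; wind correction +12.5° → command heading 141.2°, groundspeed 105.8 kt
Leg 2: desired track 47.6°; wind correction -7.9° → command heading 39.7°, groundspeed 113.4 kt
Leg 3: desired track 234.9°; wind correction +6.1° → command heading 241.0°, groundspeed 68.0 kt
Leg 4: desired track 260.2°; wind correction -0.8° → command heading 259.4°, groundspeed 66.6 kt
Leg 5: desired track 68.3°; wind correction -2.5° → command heading 65.8°, groundspeed 117.2 kt
Leg 6: desired track 135.7°; wind correction +13.6° → command heading 149.3°, groundspeed 102.9 kt

Leg 1: heading=141.2°, groundspeed=105.8 kt
Leg 2: heading=39.7°, groundspeed=113.4 kt
Leg 3: heading=241.0°, groundspeed=68.0 kt
Leg 4: heading=259.4°, groundspeed=66.6 kt
Leg 5: heading=65.8°, groundspeed=117.2 kt
Leg 6: heading=149.3°, groundspeed=102.9 kt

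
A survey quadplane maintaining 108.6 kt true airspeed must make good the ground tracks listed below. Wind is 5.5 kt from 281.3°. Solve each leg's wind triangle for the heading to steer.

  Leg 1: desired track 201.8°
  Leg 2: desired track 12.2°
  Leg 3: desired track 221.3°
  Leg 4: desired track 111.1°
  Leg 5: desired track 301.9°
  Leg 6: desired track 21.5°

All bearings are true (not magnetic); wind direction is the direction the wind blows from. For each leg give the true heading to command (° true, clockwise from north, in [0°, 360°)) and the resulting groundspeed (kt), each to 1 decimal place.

Leg 1: desired track 201.8°; wind correction +2.9° → command heading 204.7°, groundspeed 107.5 kt
Leg 2: desired track 12.2°; wind correction -2.9° → command heading 9.3°, groundspeed 108.5 kt
Leg 3: desired track 221.3°; wind correction +2.5° → command heading 223.8°, groundspeed 105.7 kt
Leg 4: desired track 111.1°; wind correction +0.5° → command heading 111.6°, groundspeed 114.0 kt
Leg 5: desired track 301.9°; wind correction -1.0° → command heading 300.9°, groundspeed 103.4 kt
Leg 6: desired track 21.5°; wind correction -2.9° → command heading 18.6°, groundspeed 109.4 kt

Leg 1: heading=204.7°, groundspeed=107.5 kt
Leg 2: heading=9.3°, groundspeed=108.5 kt
Leg 3: heading=223.8°, groundspeed=105.7 kt
Leg 4: heading=111.6°, groundspeed=114.0 kt
Leg 5: heading=300.9°, groundspeed=103.4 kt
Leg 6: heading=18.6°, groundspeed=109.4 kt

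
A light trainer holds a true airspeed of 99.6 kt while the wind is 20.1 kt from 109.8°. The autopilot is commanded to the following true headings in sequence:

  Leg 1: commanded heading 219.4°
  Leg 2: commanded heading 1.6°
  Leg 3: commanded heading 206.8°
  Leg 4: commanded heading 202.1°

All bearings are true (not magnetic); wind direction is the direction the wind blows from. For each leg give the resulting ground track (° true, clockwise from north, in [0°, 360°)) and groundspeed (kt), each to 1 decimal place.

Leg 1: track=229.5°, groundspeed=108.0 kt
Leg 2: track=351.4°, groundspeed=107.6 kt
Leg 3: track=217.9°, groundspeed=104.0 kt
Leg 4: track=213.4°, groundspeed=102.4 kt

Leg 1: heading 219.4°; drift +10.1° → track 229.5°, groundspeed 108.0 kt
Leg 2: heading 1.6°; drift -10.2° → track 351.4°, groundspeed 107.6 kt
Leg 3: heading 206.8°; drift +11.1° → track 217.9°, groundspeed 104.0 kt
Leg 4: heading 202.1°; drift +11.3° → track 213.4°, groundspeed 102.4 kt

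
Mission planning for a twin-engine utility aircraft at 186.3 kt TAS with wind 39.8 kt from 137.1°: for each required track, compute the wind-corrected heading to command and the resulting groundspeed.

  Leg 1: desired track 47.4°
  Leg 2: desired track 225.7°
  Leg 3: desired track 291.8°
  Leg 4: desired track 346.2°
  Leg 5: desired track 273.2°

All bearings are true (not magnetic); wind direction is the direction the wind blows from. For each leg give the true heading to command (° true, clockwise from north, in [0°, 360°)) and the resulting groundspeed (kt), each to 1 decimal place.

Leg 1: heading=59.7°, groundspeed=181.8 kt
Leg 2: heading=213.4°, groundspeed=181.0 kt
Leg 3: heading=286.6°, groundspeed=221.5 kt
Leg 4: heading=352.2°, groundspeed=220.1 kt
Leg 5: heading=264.7°, groundspeed=212.9 kt

Leg 1: desired track 47.4°; wind correction +12.3° → command heading 59.7°, groundspeed 181.8 kt
Leg 2: desired track 225.7°; wind correction -12.3° → command heading 213.4°, groundspeed 181.0 kt
Leg 3: desired track 291.8°; wind correction -5.2° → command heading 286.6°, groundspeed 221.5 kt
Leg 4: desired track 346.2°; wind correction +6.0° → command heading 352.2°, groundspeed 220.1 kt
Leg 5: desired track 273.2°; wind correction -8.5° → command heading 264.7°, groundspeed 212.9 kt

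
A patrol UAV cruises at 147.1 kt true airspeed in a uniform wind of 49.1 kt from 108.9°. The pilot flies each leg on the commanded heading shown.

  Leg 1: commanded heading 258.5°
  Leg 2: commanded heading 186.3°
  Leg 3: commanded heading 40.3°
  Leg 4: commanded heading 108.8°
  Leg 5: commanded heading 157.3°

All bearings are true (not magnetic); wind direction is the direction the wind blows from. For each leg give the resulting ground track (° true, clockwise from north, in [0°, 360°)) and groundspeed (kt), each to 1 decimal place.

Leg 1: heading 258.5°; drift +7.5° → track 266.0°, groundspeed 191.1 kt
Leg 2: heading 186.3°; drift +19.4° → track 205.7°, groundspeed 144.6 kt
Leg 3: heading 40.3°; drift -19.5° → track 20.8°, groundspeed 137.0 kt
Leg 4: heading 108.8°; drift -0.1° → track 108.7°, groundspeed 98.0 kt
Leg 5: heading 157.3°; drift +17.8° → track 175.1°, groundspeed 120.2 kt

Leg 1: track=266.0°, groundspeed=191.1 kt
Leg 2: track=205.7°, groundspeed=144.6 kt
Leg 3: track=20.8°, groundspeed=137.0 kt
Leg 4: track=108.7°, groundspeed=98.0 kt
Leg 5: track=175.1°, groundspeed=120.2 kt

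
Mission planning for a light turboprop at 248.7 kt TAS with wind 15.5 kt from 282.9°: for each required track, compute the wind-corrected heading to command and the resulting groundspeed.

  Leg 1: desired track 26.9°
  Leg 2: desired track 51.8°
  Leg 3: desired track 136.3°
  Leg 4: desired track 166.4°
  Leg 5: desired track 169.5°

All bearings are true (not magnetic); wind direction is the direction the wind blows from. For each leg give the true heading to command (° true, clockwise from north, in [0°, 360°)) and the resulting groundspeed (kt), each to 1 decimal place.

Leg 1: heading=23.4°, groundspeed=252.0 kt
Leg 2: heading=49.0°, groundspeed=258.1 kt
Leg 3: heading=138.3°, groundspeed=261.5 kt
Leg 4: heading=169.6°, groundspeed=255.2 kt
Leg 5: heading=172.8°, groundspeed=254.4 kt

Leg 1: desired track 26.9°; wind correction -3.5° → command heading 23.4°, groundspeed 252.0 kt
Leg 2: desired track 51.8°; wind correction -2.8° → command heading 49.0°, groundspeed 258.1 kt
Leg 3: desired track 136.3°; wind correction +2.0° → command heading 138.3°, groundspeed 261.5 kt
Leg 4: desired track 166.4°; wind correction +3.2° → command heading 169.6°, groundspeed 255.2 kt
Leg 5: desired track 169.5°; wind correction +3.3° → command heading 172.8°, groundspeed 254.4 kt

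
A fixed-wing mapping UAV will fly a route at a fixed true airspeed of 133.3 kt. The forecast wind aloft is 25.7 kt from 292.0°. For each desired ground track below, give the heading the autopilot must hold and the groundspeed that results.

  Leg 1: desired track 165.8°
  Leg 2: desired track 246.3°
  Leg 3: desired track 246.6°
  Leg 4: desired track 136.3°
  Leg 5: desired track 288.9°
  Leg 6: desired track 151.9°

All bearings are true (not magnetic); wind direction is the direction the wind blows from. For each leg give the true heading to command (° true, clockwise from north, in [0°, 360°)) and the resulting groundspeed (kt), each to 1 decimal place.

Leg 1: heading=174.8°, groundspeed=146.9 kt
Leg 2: heading=254.2°, groundspeed=114.1 kt
Leg 3: heading=254.5°, groundspeed=114.0 kt
Leg 4: heading=140.9°, groundspeed=156.3 kt
Leg 5: heading=289.5°, groundspeed=107.6 kt
Leg 6: heading=159.0°, groundspeed=152.0 kt

Leg 1: desired track 165.8°; wind correction +9.0° → command heading 174.8°, groundspeed 146.9 kt
Leg 2: desired track 246.3°; wind correction +7.9° → command heading 254.2°, groundspeed 114.1 kt
Leg 3: desired track 246.6°; wind correction +7.9° → command heading 254.5°, groundspeed 114.0 kt
Leg 4: desired track 136.3°; wind correction +4.6° → command heading 140.9°, groundspeed 156.3 kt
Leg 5: desired track 288.9°; wind correction +0.6° → command heading 289.5°, groundspeed 107.6 kt
Leg 6: desired track 151.9°; wind correction +7.1° → command heading 159.0°, groundspeed 152.0 kt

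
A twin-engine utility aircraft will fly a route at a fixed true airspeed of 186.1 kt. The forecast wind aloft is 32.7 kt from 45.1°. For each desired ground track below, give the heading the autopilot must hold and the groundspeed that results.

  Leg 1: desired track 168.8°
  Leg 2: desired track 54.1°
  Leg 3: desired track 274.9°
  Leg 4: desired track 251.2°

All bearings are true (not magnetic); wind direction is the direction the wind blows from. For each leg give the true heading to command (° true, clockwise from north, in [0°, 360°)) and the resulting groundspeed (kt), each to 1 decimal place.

Leg 1: desired track 168.8°; wind correction -8.4° → command heading 160.4°, groundspeed 202.2 kt
Leg 2: desired track 54.1°; wind correction -1.6° → command heading 52.5°, groundspeed 153.7 kt
Leg 3: desired track 274.9°; wind correction +7.7° → command heading 282.6°, groundspeed 205.5 kt
Leg 4: desired track 251.2°; wind correction +4.4° → command heading 255.6°, groundspeed 214.9 kt

Leg 1: heading=160.4°, groundspeed=202.2 kt
Leg 2: heading=52.5°, groundspeed=153.7 kt
Leg 3: heading=282.6°, groundspeed=205.5 kt
Leg 4: heading=255.6°, groundspeed=214.9 kt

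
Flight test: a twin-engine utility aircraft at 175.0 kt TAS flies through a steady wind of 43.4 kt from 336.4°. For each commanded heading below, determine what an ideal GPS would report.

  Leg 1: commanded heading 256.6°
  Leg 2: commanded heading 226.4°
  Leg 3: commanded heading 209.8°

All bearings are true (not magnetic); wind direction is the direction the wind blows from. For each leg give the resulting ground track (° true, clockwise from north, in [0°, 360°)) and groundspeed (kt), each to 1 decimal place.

Leg 1: track=242.3°, groundspeed=172.7 kt
Leg 2: track=214.3°, groundspeed=194.2 kt
Leg 3: track=200.0°, groundspeed=203.9 kt

Leg 1: heading 256.6°; drift -14.3° → track 242.3°, groundspeed 172.7 kt
Leg 2: heading 226.4°; drift -12.1° → track 214.3°, groundspeed 194.2 kt
Leg 3: heading 209.8°; drift -9.8° → track 200.0°, groundspeed 203.9 kt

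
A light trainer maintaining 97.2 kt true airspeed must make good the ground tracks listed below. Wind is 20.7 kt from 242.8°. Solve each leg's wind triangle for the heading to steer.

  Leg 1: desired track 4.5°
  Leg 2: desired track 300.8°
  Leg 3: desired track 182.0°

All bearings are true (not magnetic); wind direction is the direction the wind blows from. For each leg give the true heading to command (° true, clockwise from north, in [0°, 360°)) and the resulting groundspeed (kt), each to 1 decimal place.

Leg 1: desired track 4.5°; wind correction -10.4° → command heading 354.1°, groundspeed 106.5 kt
Leg 2: desired track 300.8°; wind correction -10.4° → command heading 290.4°, groundspeed 84.6 kt
Leg 3: desired track 182.0°; wind correction +10.7° → command heading 192.7°, groundspeed 85.4 kt

Leg 1: heading=354.1°, groundspeed=106.5 kt
Leg 2: heading=290.4°, groundspeed=84.6 kt
Leg 3: heading=192.7°, groundspeed=85.4 kt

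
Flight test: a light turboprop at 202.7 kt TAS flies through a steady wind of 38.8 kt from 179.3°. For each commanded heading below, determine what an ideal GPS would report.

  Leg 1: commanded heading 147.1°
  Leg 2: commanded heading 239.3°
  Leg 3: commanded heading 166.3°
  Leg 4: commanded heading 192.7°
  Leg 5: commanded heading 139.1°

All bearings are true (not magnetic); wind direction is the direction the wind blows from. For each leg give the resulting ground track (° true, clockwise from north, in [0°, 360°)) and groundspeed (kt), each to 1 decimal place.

Leg 1: track=140.2°, groundspeed=171.1 kt
Leg 2: track=249.7°, groundspeed=186.4 kt
Leg 3: track=163.3°, groundspeed=165.1 kt
Leg 4: track=195.8°, groundspeed=165.2 kt
Leg 5: track=130.9°, groundspeed=174.9 kt

Leg 1: heading 147.1°; drift -6.9° → track 140.2°, groundspeed 171.1 kt
Leg 2: heading 239.3°; drift +10.4° → track 249.7°, groundspeed 186.4 kt
Leg 3: heading 166.3°; drift -3.0° → track 163.3°, groundspeed 165.1 kt
Leg 4: heading 192.7°; drift +3.1° → track 195.8°, groundspeed 165.2 kt
Leg 5: heading 139.1°; drift -8.2° → track 130.9°, groundspeed 174.9 kt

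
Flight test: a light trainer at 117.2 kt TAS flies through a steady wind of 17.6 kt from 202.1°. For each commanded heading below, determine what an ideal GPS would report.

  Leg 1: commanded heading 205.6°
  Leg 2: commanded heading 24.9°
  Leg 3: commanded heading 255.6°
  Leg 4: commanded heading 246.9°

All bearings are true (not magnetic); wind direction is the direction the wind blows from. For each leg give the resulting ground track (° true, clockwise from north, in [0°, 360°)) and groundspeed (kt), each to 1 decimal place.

Leg 1: heading 205.6°; drift +0.6° → track 206.2°, groundspeed 99.6 kt
Leg 2: heading 24.9°; drift -0.4° → track 24.5°, groundspeed 134.8 kt
Leg 3: heading 255.6°; drift +7.6° → track 263.2°, groundspeed 107.7 kt
Leg 4: heading 246.9°; drift +6.8° → track 253.7°, groundspeed 105.4 kt

Leg 1: track=206.2°, groundspeed=99.6 kt
Leg 2: track=24.5°, groundspeed=134.8 kt
Leg 3: track=263.2°, groundspeed=107.7 kt
Leg 4: track=253.7°, groundspeed=105.4 kt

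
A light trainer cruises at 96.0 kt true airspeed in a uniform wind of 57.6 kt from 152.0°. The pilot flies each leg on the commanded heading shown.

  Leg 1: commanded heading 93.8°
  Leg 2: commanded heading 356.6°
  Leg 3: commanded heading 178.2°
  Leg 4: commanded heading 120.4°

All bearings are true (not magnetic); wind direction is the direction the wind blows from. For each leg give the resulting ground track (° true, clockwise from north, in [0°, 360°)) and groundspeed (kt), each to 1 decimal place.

Leg 1: heading 93.8°; drift -36.7° → track 57.1°, groundspeed 81.9 kt
Leg 2: heading 356.6°; drift -9.2° → track 347.4°, groundspeed 150.3 kt
Leg 3: heading 178.2°; drift +29.8° → track 208.0°, groundspeed 51.1 kt
Leg 4: heading 120.4°; drift -32.7° → track 87.7°, groundspeed 55.8 kt

Leg 1: track=57.1°, groundspeed=81.9 kt
Leg 2: track=347.4°, groundspeed=150.3 kt
Leg 3: track=208.0°, groundspeed=51.1 kt
Leg 4: track=87.7°, groundspeed=55.8 kt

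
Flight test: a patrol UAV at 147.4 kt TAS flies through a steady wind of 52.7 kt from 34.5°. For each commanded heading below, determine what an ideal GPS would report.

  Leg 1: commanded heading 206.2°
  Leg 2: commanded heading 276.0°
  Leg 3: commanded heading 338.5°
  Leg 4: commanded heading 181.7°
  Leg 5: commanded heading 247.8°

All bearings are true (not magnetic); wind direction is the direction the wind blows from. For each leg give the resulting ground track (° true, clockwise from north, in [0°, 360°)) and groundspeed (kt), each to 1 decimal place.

Leg 1: heading 206.2°; drift +2.2° → track 208.4°, groundspeed 199.7 kt
Leg 2: heading 276.0°; drift -15.0° → track 261.0°, groundspeed 178.7 kt
Leg 3: heading 338.5°; drift -20.3° → track 318.2°, groundspeed 125.8 kt
Leg 4: heading 181.7°; drift +8.5° → track 190.2°, groundspeed 193.8 kt
Leg 5: heading 247.8°; drift -8.6° → track 239.2°, groundspeed 193.6 kt

Leg 1: track=208.4°, groundspeed=199.7 kt
Leg 2: track=261.0°, groundspeed=178.7 kt
Leg 3: track=318.2°, groundspeed=125.8 kt
Leg 4: track=190.2°, groundspeed=193.8 kt
Leg 5: track=239.2°, groundspeed=193.6 kt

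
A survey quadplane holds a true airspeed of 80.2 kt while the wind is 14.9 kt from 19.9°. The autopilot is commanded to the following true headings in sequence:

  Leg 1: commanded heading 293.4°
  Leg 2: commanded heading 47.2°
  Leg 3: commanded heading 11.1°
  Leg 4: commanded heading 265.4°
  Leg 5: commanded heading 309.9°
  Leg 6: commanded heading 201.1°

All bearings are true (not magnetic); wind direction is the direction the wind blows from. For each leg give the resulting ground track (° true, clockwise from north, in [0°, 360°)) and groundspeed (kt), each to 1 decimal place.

Leg 1: heading 293.4°; drift -10.6° → track 282.8°, groundspeed 80.7 kt
Leg 2: heading 47.2°; drift +5.8° → track 53.0°, groundspeed 67.3 kt
Leg 3: heading 11.1°; drift -2.0° → track 9.1°, groundspeed 65.5 kt
Leg 4: heading 265.4°; drift -8.9° → track 256.5°, groundspeed 87.4 kt
Leg 5: heading 309.9°; drift -10.6° → track 299.3°, groundspeed 76.4 kt
Leg 6: heading 201.1°; drift -0.2° → track 200.9°, groundspeed 95.1 kt

Leg 1: track=282.8°, groundspeed=80.7 kt
Leg 2: track=53.0°, groundspeed=67.3 kt
Leg 3: track=9.1°, groundspeed=65.5 kt
Leg 4: track=256.5°, groundspeed=87.4 kt
Leg 5: track=299.3°, groundspeed=76.4 kt
Leg 6: track=200.9°, groundspeed=95.1 kt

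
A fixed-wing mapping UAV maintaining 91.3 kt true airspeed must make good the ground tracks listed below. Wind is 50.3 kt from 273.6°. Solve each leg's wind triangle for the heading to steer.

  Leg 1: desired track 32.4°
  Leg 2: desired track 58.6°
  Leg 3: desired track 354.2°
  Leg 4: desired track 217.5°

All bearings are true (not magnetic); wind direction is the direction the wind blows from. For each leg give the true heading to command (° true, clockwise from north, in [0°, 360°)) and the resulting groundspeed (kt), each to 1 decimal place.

Leg 1: heading=3.5°, groundspeed=104.2 kt
Leg 2: heading=40.2°, groundspeed=127.8 kt
Leg 3: heading=321.3°, groundspeed=68.4 kt
Leg 4: heading=244.7°, groundspeed=53.1 kt

Leg 1: desired track 32.4°; wind correction -28.9° → command heading 3.5°, groundspeed 104.2 kt
Leg 2: desired track 58.6°; wind correction -18.4° → command heading 40.2°, groundspeed 127.8 kt
Leg 3: desired track 354.2°; wind correction -32.9° → command heading 321.3°, groundspeed 68.4 kt
Leg 4: desired track 217.5°; wind correction +27.2° → command heading 244.7°, groundspeed 53.1 kt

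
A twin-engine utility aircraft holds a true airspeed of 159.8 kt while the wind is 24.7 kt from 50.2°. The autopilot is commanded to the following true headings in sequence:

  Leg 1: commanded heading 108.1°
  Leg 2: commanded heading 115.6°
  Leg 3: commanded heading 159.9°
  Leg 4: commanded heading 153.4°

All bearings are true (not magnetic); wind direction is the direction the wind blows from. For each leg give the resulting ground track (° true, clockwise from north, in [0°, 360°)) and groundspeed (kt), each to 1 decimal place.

Leg 1: heading 108.1°; drift +8.1° → track 116.2°, groundspeed 148.2 kt
Leg 2: heading 115.6°; drift +8.5° → track 124.1°, groundspeed 151.2 kt
Leg 3: heading 159.9°; drift +7.9° → track 167.8°, groundspeed 169.7 kt
Leg 4: heading 153.4°; drift +8.3° → track 161.7°, groundspeed 167.2 kt

Leg 1: track=116.2°, groundspeed=148.2 kt
Leg 2: track=124.1°, groundspeed=151.2 kt
Leg 3: track=167.8°, groundspeed=169.7 kt
Leg 4: track=161.7°, groundspeed=167.2 kt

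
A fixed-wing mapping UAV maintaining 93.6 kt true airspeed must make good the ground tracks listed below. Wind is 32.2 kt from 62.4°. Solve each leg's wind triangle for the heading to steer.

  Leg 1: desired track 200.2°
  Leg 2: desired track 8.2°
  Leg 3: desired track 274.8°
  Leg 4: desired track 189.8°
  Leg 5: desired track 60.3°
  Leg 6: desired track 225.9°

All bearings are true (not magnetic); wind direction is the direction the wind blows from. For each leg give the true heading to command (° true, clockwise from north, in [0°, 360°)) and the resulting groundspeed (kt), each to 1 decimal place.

Leg 1: heading=186.8°, groundspeed=114.9 kt
Leg 2: heading=24.4°, groundspeed=71.0 kt
Leg 3: heading=285.4°, groundspeed=119.2 kt
Leg 4: heading=173.9°, groundspeed=109.6 kt
Leg 5: heading=61.0°, groundspeed=61.4 kt
Leg 6: heading=220.3°, groundspeed=124.0 kt

Leg 1: desired track 200.2°; wind correction -13.4° → command heading 186.8°, groundspeed 114.9 kt
Leg 2: desired track 8.2°; wind correction +16.2° → command heading 24.4°, groundspeed 71.0 kt
Leg 3: desired track 274.8°; wind correction +10.6° → command heading 285.4°, groundspeed 119.2 kt
Leg 4: desired track 189.8°; wind correction -15.9° → command heading 173.9°, groundspeed 109.6 kt
Leg 5: desired track 60.3°; wind correction +0.7° → command heading 61.0°, groundspeed 61.4 kt
Leg 6: desired track 225.9°; wind correction -5.6° → command heading 220.3°, groundspeed 124.0 kt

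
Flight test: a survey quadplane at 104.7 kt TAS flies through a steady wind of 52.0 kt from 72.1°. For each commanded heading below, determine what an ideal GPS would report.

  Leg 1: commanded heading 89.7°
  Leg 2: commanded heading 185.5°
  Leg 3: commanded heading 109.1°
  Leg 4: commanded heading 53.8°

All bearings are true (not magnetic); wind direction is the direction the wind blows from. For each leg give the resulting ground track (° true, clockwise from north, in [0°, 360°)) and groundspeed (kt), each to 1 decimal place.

Leg 1: heading 89.7°; drift +15.9° → track 105.6°, groundspeed 57.3 kt
Leg 2: heading 185.5°; drift +20.8° → track 206.3°, groundspeed 134.1 kt
Leg 3: heading 109.1°; drift +26.4° → track 135.5°, groundspeed 70.5 kt
Leg 4: heading 53.8°; drift -16.4° → track 37.4°, groundspeed 57.7 kt

Leg 1: track=105.6°, groundspeed=57.3 kt
Leg 2: track=206.3°, groundspeed=134.1 kt
Leg 3: track=135.5°, groundspeed=70.5 kt
Leg 4: track=37.4°, groundspeed=57.7 kt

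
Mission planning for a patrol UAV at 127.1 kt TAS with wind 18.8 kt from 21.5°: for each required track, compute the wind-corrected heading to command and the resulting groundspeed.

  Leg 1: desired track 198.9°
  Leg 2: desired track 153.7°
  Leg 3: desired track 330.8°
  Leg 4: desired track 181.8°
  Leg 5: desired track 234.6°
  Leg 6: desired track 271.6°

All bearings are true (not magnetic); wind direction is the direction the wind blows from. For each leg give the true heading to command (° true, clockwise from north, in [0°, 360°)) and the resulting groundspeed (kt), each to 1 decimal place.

Leg 1: desired track 198.9°; wind correction -0.4° → command heading 198.5°, groundspeed 145.9 kt
Leg 2: desired track 153.7°; wind correction -6.3° → command heading 147.4°, groundspeed 139.0 kt
Leg 3: desired track 330.8°; wind correction +6.6° → command heading 337.4°, groundspeed 114.4 kt
Leg 4: desired track 181.8°; wind correction -2.9° → command heading 178.9°, groundspeed 144.6 kt
Leg 5: desired track 234.6°; wind correction +4.6° → command heading 239.2°, groundspeed 142.4 kt
Leg 6: desired track 271.6°; wind correction +8.0° → command heading 279.6°, groundspeed 132.3 kt

Leg 1: heading=198.5°, groundspeed=145.9 kt
Leg 2: heading=147.4°, groundspeed=139.0 kt
Leg 3: heading=337.4°, groundspeed=114.4 kt
Leg 4: heading=178.9°, groundspeed=144.6 kt
Leg 5: heading=239.2°, groundspeed=142.4 kt
Leg 6: heading=279.6°, groundspeed=132.3 kt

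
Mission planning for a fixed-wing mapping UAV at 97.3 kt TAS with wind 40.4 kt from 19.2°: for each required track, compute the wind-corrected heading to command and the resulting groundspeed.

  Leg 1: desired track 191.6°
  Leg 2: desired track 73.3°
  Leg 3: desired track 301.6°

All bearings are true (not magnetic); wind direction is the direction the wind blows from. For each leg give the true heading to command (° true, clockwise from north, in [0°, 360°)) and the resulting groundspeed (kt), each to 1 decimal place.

Leg 1: desired track 191.6°; wind correction -3.1° → command heading 188.5°, groundspeed 137.2 kt
Leg 2: desired track 73.3°; wind correction -19.7° → command heading 53.6°, groundspeed 67.9 kt
Leg 3: desired track 301.6°; wind correction +23.9° → command heading 325.5°, groundspeed 80.3 kt

Leg 1: heading=188.5°, groundspeed=137.2 kt
Leg 2: heading=53.6°, groundspeed=67.9 kt
Leg 3: heading=325.5°, groundspeed=80.3 kt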